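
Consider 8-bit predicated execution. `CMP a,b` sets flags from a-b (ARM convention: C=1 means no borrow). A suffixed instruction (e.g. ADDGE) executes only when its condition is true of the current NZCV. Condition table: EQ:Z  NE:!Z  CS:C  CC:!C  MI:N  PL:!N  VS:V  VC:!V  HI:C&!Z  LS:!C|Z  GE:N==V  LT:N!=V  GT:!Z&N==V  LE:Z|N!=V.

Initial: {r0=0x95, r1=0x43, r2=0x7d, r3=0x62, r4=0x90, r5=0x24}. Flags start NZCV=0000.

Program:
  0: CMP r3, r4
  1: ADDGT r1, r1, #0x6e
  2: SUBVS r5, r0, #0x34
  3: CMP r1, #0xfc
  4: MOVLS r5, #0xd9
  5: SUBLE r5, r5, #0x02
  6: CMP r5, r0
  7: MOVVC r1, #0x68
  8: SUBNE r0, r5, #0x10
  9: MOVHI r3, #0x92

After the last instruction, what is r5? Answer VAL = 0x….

VAL = 0xd7

0: ✓ CMP  NZCV=1001
1: ✓ ADDGT  r1←0xb1
2: ✓ SUBVS  r5←0x61
3: ✓ CMP  NZCV=1000
4: ✓ MOVLS  r5←0xd9
5: ✓ SUBLE  r5←0xd7
6: ✓ CMP  NZCV=0010
7: ✓ MOVVC  r1←0x68
8: ✓ SUBNE  r0←0xc7
9: ✓ MOVHI  r3←0x92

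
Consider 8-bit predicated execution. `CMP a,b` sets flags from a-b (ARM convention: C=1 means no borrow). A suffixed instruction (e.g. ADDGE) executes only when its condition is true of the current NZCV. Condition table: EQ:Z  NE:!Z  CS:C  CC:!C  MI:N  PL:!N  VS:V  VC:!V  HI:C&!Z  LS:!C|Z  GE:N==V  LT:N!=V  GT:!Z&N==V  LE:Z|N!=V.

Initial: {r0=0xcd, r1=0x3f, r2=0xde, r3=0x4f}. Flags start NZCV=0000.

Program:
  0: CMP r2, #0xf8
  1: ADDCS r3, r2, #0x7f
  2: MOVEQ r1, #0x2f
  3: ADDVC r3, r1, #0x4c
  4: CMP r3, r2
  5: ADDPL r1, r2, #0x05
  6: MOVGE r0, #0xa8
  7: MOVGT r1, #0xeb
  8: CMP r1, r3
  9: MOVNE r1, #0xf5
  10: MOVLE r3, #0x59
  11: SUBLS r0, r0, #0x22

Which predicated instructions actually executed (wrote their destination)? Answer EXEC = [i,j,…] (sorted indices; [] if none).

EXEC = [3,9,11]

0: ✓ CMP  NZCV=1000
1: · ADDCS
2: · MOVEQ
3: ✓ ADDVC  r3←0x8b
4: ✓ CMP  NZCV=1000
5: · ADDPL
6: · MOVGE
7: · MOVGT
8: ✓ CMP  NZCV=1001
9: ✓ MOVNE  r1←0xf5
10: · MOVLE
11: ✓ SUBLS  r0←0xab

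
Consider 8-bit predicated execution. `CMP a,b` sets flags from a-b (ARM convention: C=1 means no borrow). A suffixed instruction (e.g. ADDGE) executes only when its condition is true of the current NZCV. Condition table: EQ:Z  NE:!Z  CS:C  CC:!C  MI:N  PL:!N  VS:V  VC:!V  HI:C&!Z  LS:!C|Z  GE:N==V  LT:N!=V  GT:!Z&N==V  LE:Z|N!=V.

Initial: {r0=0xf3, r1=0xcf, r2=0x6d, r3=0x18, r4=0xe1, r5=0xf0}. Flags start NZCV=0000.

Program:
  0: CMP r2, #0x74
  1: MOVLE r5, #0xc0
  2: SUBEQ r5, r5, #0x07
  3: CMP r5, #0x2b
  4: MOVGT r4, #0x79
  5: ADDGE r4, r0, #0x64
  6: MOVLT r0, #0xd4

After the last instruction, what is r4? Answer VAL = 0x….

VAL = 0xe1

0: ✓ CMP  NZCV=1000
1: ✓ MOVLE  r5←0xc0
2: · SUBEQ
3: ✓ CMP  NZCV=1010
4: · MOVGT
5: · ADDGE
6: ✓ MOVLT  r0←0xd4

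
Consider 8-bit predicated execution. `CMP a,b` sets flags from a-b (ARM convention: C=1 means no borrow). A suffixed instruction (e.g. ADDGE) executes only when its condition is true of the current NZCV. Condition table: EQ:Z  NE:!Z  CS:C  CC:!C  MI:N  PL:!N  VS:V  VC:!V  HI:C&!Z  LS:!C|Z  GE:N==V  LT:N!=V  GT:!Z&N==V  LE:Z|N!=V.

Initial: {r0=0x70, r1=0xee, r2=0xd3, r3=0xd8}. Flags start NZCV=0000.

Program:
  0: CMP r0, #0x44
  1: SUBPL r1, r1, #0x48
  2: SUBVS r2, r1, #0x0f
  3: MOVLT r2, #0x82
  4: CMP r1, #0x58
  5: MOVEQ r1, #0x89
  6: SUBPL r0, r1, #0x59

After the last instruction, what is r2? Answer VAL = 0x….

[0] flags=0010 → (cmp)
[1] flags=0010 PL?T → r1=0xa6
[2] flags=0010 VS?F → skip
[3] flags=0010 LT?F → skip
[4] flags=0011 → (cmp)
[5] flags=0011 EQ?F → skip
[6] flags=0011 PL?T → r0=0x4d

VAL = 0xd3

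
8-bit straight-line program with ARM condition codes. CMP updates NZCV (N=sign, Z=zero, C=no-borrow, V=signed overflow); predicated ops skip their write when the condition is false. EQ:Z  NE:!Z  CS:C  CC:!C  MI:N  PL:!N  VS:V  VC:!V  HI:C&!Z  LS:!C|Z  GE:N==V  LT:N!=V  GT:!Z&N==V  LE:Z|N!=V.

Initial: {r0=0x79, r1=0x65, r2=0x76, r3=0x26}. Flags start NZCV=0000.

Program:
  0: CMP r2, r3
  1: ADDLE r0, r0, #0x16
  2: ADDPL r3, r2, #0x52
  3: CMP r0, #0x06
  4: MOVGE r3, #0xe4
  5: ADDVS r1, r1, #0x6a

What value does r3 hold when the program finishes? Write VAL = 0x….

VAL = 0xe4

[0] flags=0010 → (cmp)
[1] flags=0010 LE?F → skip
[2] flags=0010 PL?T → r3=0xc8
[3] flags=0010 → (cmp)
[4] flags=0010 GE?T → r3=0xe4
[5] flags=0010 VS?F → skip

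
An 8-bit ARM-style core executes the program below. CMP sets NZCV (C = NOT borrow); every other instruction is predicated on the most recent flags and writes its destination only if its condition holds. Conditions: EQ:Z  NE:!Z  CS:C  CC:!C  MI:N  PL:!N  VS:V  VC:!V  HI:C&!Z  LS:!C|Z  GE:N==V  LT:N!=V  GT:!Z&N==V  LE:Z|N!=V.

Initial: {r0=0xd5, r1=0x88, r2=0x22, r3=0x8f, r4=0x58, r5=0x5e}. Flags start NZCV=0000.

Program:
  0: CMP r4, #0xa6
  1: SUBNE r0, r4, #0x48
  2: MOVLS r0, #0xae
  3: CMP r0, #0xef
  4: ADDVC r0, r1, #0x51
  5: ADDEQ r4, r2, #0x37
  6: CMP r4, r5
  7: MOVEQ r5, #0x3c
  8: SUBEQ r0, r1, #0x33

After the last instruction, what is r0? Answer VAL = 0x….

[0] flags=1001 → (cmp)
[1] flags=1001 NE?T → r0=0x10
[2] flags=1001 LS?T → r0=0xae
[3] flags=1000 → (cmp)
[4] flags=1000 VC?T → r0=0xd9
[5] flags=1000 EQ?F → skip
[6] flags=1000 → (cmp)
[7] flags=1000 EQ?F → skip
[8] flags=1000 EQ?F → skip

VAL = 0xd9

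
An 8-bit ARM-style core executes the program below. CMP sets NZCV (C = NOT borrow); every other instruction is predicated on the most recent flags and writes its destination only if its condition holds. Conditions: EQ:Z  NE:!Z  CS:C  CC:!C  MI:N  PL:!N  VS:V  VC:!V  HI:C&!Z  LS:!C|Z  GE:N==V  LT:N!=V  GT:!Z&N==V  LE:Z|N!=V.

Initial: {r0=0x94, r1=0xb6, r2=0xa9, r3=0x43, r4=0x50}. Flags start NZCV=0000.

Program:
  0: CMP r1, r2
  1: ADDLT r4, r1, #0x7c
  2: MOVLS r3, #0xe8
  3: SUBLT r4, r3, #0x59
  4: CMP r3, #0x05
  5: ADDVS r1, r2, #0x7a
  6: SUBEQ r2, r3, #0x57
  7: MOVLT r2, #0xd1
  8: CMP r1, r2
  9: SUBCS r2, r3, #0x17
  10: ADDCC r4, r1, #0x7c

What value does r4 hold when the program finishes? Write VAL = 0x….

VAL = 0x50

[0] flags=0010 → (cmp)
[1] flags=0010 LT?F → skip
[2] flags=0010 LS?F → skip
[3] flags=0010 LT?F → skip
[4] flags=0010 → (cmp)
[5] flags=0010 VS?F → skip
[6] flags=0010 EQ?F → skip
[7] flags=0010 LT?F → skip
[8] flags=0010 → (cmp)
[9] flags=0010 CS?T → r2=0x2c
[10] flags=0010 CC?F → skip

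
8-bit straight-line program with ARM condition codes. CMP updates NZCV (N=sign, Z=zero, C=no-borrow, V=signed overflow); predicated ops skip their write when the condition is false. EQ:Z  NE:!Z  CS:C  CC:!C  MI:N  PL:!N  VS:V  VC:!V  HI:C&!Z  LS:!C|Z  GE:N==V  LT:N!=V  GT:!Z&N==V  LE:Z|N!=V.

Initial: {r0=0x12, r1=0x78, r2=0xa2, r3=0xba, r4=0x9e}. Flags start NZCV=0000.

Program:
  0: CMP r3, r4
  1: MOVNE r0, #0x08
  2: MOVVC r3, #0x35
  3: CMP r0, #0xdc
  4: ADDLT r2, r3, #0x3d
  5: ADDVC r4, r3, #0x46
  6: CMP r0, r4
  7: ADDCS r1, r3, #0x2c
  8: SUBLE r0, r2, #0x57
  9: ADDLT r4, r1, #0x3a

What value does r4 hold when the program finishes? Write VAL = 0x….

VAL = 0xb2

0: ✓ CMP  NZCV=0010
1: ✓ MOVNE  r0←0x08
2: ✓ MOVVC  r3←0x35
3: ✓ CMP  NZCV=0000
4: · ADDLT
5: ✓ ADDVC  r4←0x7b
6: ✓ CMP  NZCV=1000
7: · ADDCS
8: ✓ SUBLE  r0←0x4b
9: ✓ ADDLT  r4←0xb2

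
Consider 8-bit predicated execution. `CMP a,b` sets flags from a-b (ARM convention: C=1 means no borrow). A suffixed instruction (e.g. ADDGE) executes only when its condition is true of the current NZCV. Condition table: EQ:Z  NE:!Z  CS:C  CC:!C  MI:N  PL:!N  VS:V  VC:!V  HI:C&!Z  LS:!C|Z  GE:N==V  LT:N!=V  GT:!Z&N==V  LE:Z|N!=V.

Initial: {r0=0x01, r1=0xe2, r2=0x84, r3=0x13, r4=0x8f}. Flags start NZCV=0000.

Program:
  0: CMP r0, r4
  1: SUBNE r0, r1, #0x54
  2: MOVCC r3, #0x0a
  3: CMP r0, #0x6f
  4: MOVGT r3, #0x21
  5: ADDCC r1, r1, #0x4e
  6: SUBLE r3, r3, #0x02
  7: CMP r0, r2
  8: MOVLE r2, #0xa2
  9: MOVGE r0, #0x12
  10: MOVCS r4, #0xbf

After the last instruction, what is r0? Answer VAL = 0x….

VAL = 0x12

0: ✓ CMP  NZCV=0000
1: ✓ SUBNE  r0←0x8e
2: ✓ MOVCC  r3←0x0a
3: ✓ CMP  NZCV=0011
4: · MOVGT
5: · ADDCC
6: ✓ SUBLE  r3←0x08
7: ✓ CMP  NZCV=0010
8: · MOVLE
9: ✓ MOVGE  r0←0x12
10: ✓ MOVCS  r4←0xbf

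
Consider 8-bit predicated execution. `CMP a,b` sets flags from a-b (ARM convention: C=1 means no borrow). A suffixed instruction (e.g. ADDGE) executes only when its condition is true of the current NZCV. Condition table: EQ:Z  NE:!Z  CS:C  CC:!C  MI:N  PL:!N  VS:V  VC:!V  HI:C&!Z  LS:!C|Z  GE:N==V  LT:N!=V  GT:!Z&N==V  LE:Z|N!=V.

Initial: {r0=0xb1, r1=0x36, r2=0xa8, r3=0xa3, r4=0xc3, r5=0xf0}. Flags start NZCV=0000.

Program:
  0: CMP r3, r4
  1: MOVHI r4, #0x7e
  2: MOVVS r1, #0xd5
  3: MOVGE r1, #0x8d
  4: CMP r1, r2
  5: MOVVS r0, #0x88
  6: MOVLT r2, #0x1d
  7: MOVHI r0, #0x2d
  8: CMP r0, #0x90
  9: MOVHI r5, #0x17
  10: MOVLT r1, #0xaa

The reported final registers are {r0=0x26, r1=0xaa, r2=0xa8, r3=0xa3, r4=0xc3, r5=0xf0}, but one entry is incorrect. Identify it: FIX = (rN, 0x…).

FIX = (r0, 0x88)

[0] flags=1000 → (cmp)
[1] flags=1000 HI?F → skip
[2] flags=1000 VS?F → skip
[3] flags=1000 GE?F → skip
[4] flags=1001 → (cmp)
[5] flags=1001 VS?T → r0=0x88
[6] flags=1001 LT?F → skip
[7] flags=1001 HI?F → skip
[8] flags=1000 → (cmp)
[9] flags=1000 HI?F → skip
[10] flags=1000 LT?T → r1=0xaa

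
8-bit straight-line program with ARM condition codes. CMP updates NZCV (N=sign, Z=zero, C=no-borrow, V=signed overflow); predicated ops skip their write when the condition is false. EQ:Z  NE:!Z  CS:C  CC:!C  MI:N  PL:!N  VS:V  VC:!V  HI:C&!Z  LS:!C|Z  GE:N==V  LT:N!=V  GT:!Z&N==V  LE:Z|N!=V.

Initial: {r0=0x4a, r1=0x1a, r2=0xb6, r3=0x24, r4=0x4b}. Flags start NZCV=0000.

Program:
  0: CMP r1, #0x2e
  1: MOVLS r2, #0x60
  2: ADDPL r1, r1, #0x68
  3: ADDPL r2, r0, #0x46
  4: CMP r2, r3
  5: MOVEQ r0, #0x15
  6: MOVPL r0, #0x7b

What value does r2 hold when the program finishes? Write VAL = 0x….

VAL = 0x60

[0] flags=1000 → (cmp)
[1] flags=1000 LS?T → r2=0x60
[2] flags=1000 PL?F → skip
[3] flags=1000 PL?F → skip
[4] flags=0010 → (cmp)
[5] flags=0010 EQ?F → skip
[6] flags=0010 PL?T → r0=0x7b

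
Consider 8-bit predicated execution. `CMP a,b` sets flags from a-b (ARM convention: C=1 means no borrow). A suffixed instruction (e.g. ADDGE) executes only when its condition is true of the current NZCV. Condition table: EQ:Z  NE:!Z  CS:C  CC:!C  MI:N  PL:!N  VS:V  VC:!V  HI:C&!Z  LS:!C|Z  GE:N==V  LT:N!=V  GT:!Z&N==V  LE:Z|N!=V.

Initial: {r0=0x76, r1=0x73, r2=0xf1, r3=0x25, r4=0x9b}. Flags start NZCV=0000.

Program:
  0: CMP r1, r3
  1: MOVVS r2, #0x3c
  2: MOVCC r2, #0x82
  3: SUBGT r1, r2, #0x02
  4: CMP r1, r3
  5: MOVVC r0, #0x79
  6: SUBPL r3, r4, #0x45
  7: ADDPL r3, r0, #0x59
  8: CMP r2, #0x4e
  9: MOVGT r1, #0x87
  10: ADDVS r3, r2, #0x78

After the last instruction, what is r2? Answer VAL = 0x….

[0] flags=0010 → (cmp)
[1] flags=0010 VS?F → skip
[2] flags=0010 CC?F → skip
[3] flags=0010 GT?T → r1=0xef
[4] flags=1010 → (cmp)
[5] flags=1010 VC?T → r0=0x79
[6] flags=1010 PL?F → skip
[7] flags=1010 PL?F → skip
[8] flags=1010 → (cmp)
[9] flags=1010 GT?F → skip
[10] flags=1010 VS?F → skip

VAL = 0xf1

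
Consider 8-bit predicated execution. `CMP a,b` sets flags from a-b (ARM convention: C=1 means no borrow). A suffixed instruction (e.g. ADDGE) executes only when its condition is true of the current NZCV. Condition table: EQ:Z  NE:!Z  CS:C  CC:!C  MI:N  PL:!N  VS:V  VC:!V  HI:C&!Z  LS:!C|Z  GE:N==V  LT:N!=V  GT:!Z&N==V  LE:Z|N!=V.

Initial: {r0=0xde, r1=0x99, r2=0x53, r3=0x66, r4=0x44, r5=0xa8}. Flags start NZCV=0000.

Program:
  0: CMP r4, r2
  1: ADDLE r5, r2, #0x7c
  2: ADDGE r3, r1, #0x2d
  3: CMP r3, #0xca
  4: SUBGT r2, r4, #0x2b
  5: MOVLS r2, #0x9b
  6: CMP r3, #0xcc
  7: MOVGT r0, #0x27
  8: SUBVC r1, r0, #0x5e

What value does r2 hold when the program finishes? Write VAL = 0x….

VAL = 0x9b

0: ✓ CMP  NZCV=1000
1: ✓ ADDLE  r5←0xcf
2: · ADDGE
3: ✓ CMP  NZCV=1001
4: ✓ SUBGT  r2←0x19
5: ✓ MOVLS  r2←0x9b
6: ✓ CMP  NZCV=1001
7: ✓ MOVGT  r0←0x27
8: · SUBVC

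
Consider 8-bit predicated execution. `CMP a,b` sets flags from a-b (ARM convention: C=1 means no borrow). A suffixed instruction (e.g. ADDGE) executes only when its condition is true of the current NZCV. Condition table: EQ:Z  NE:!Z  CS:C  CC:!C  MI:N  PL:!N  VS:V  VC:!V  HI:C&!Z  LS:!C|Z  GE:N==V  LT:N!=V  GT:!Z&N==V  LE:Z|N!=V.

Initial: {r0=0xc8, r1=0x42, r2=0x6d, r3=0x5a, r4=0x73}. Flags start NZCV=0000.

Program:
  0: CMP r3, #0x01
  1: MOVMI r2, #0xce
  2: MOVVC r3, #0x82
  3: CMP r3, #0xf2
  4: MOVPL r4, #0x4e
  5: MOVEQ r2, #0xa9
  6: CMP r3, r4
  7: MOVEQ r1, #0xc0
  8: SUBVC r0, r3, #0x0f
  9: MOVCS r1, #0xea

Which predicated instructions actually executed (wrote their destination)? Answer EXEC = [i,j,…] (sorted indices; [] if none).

EXEC = [2,9]

[0] flags=0010 → (cmp)
[1] flags=0010 MI?F → skip
[2] flags=0010 VC?T → r3=0x82
[3] flags=1000 → (cmp)
[4] flags=1000 PL?F → skip
[5] flags=1000 EQ?F → skip
[6] flags=0011 → (cmp)
[7] flags=0011 EQ?F → skip
[8] flags=0011 VC?F → skip
[9] flags=0011 CS?T → r1=0xea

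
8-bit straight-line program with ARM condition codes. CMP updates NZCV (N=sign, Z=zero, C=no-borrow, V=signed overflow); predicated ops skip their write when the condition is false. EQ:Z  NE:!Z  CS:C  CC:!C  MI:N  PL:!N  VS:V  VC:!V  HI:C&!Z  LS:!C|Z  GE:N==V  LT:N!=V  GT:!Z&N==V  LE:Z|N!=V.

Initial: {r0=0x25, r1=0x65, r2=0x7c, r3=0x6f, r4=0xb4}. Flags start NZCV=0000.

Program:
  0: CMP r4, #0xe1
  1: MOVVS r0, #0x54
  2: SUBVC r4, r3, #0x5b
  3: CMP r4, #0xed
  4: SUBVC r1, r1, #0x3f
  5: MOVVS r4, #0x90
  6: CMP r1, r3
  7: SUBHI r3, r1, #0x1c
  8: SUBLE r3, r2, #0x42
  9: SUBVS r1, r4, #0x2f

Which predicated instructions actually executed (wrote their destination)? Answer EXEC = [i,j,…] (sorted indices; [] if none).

0: ✓ CMP  NZCV=1000
1: · MOVVS
2: ✓ SUBVC  r4←0x14
3: ✓ CMP  NZCV=0000
4: ✓ SUBVC  r1←0x26
5: · MOVVS
6: ✓ CMP  NZCV=1000
7: · SUBHI
8: ✓ SUBLE  r3←0x3a
9: · SUBVS

EXEC = [2,4,8]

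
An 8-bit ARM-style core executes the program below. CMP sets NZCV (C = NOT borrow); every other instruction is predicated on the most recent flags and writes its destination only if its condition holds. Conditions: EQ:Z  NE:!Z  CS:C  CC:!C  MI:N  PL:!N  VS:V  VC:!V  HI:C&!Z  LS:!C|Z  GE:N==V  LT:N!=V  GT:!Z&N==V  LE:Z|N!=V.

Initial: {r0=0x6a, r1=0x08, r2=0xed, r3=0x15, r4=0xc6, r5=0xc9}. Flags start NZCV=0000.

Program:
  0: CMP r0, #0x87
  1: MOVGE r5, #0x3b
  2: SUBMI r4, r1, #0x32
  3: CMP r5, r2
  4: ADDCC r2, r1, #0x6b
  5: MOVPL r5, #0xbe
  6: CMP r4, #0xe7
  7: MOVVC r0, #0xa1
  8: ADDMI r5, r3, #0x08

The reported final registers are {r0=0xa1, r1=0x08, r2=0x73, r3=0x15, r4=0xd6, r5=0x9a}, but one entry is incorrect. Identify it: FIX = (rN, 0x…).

FIX = (r5, 0x1d)

[0] flags=1001 → (cmp)
[1] flags=1001 GE?T → r5=0x3b
[2] flags=1001 MI?T → r4=0xd6
[3] flags=0000 → (cmp)
[4] flags=0000 CC?T → r2=0x73
[5] flags=0000 PL?T → r5=0xbe
[6] flags=1000 → (cmp)
[7] flags=1000 VC?T → r0=0xa1
[8] flags=1000 MI?T → r5=0x1d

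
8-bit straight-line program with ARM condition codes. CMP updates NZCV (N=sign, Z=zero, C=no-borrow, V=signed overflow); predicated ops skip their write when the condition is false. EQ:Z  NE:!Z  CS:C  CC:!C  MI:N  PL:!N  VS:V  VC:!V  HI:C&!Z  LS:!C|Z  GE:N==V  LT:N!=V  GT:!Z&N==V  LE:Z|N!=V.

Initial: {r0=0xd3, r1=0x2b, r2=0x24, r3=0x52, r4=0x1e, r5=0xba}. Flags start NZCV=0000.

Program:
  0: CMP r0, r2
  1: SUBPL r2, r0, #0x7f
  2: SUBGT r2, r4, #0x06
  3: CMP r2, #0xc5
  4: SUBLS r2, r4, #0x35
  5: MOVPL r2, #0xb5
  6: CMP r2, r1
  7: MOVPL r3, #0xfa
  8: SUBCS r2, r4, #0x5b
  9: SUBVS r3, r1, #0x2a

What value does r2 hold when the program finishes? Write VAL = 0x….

0: ✓ CMP  NZCV=1010
1: · SUBPL
2: · SUBGT
3: ✓ CMP  NZCV=0000
4: ✓ SUBLS  r2←0xe9
5: ✓ MOVPL  r2←0xb5
6: ✓ CMP  NZCV=1010
7: · MOVPL
8: ✓ SUBCS  r2←0xc3
9: · SUBVS

VAL = 0xc3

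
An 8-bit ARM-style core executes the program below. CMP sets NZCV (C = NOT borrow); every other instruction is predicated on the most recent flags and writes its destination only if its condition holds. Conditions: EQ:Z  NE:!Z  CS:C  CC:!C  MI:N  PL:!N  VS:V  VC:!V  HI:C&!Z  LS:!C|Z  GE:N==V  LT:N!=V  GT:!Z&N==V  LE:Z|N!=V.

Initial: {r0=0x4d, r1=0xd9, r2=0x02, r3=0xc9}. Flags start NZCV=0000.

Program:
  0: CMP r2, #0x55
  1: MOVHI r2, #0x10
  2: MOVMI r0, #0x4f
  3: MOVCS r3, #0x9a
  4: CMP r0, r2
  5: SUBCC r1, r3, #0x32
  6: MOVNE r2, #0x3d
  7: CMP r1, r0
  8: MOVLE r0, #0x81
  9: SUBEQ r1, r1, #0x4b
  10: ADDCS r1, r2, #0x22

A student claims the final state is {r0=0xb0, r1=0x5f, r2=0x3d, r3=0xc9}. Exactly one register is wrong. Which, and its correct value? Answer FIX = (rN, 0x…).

[0] flags=1000 → (cmp)
[1] flags=1000 HI?F → skip
[2] flags=1000 MI?T → r0=0x4f
[3] flags=1000 CS?F → skip
[4] flags=0010 → (cmp)
[5] flags=0010 CC?F → skip
[6] flags=0010 NE?T → r2=0x3d
[7] flags=1010 → (cmp)
[8] flags=1010 LE?T → r0=0x81
[9] flags=1010 EQ?F → skip
[10] flags=1010 CS?T → r1=0x5f

FIX = (r0, 0x81)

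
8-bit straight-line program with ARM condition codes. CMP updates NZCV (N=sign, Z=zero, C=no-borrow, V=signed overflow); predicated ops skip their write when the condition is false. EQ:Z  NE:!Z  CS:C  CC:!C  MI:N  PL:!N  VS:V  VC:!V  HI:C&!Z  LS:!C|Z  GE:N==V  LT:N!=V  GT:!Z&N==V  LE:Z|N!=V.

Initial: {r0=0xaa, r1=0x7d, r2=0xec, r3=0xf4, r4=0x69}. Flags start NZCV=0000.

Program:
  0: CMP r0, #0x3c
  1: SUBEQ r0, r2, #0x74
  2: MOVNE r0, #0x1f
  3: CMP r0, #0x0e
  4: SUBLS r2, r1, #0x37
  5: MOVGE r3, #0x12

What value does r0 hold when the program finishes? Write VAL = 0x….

VAL = 0x1f

0: ✓ CMP  NZCV=0011
1: · SUBEQ
2: ✓ MOVNE  r0←0x1f
3: ✓ CMP  NZCV=0010
4: · SUBLS
5: ✓ MOVGE  r3←0x12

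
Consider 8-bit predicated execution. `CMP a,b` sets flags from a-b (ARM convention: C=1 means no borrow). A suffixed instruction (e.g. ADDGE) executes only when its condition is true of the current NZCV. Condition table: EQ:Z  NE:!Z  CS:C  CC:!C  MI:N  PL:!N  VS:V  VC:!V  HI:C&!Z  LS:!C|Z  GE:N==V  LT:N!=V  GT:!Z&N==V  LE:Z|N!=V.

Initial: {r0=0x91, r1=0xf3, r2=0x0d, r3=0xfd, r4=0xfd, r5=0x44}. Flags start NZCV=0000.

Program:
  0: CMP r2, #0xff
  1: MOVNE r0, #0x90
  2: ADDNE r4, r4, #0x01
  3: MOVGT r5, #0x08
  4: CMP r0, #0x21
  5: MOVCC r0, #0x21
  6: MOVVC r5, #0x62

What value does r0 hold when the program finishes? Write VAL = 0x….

[0] flags=0000 → (cmp)
[1] flags=0000 NE?T → r0=0x90
[2] flags=0000 NE?T → r4=0xfe
[3] flags=0000 GT?T → r5=0x08
[4] flags=0011 → (cmp)
[5] flags=0011 CC?F → skip
[6] flags=0011 VC?F → skip

VAL = 0x90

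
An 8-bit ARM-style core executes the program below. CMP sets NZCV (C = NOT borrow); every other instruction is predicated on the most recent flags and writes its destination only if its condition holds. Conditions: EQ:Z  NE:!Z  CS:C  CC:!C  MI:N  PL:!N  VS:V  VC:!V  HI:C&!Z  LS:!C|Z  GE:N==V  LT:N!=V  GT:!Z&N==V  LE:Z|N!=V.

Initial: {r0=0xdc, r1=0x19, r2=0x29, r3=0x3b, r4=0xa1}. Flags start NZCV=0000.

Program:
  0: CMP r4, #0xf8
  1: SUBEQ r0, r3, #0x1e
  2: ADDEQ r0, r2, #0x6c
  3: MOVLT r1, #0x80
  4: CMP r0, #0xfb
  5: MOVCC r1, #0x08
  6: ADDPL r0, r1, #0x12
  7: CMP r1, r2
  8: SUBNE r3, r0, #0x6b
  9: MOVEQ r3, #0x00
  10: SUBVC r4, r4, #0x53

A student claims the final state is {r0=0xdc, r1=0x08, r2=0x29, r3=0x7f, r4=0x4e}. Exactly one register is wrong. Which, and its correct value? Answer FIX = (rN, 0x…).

FIX = (r3, 0x71)

0: ✓ CMP  NZCV=1000
1: · SUBEQ
2: · ADDEQ
3: ✓ MOVLT  r1←0x80
4: ✓ CMP  NZCV=1000
5: ✓ MOVCC  r1←0x08
6: · ADDPL
7: ✓ CMP  NZCV=1000
8: ✓ SUBNE  r3←0x71
9: · MOVEQ
10: ✓ SUBVC  r4←0x4e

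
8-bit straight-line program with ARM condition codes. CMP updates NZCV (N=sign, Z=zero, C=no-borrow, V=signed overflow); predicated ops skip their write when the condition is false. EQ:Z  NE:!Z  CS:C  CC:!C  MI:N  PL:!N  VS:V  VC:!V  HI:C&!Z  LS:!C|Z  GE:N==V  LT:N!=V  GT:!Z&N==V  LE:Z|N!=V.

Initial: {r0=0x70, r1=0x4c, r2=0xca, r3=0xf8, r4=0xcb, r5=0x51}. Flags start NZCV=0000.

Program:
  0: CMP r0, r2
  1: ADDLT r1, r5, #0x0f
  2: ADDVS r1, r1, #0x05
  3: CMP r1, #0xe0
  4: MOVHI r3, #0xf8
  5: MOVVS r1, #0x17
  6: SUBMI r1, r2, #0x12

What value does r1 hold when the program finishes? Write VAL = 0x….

VAL = 0x51

[0] flags=1001 → (cmp)
[1] flags=1001 LT?F → skip
[2] flags=1001 VS?T → r1=0x51
[3] flags=0000 → (cmp)
[4] flags=0000 HI?F → skip
[5] flags=0000 VS?F → skip
[6] flags=0000 MI?F → skip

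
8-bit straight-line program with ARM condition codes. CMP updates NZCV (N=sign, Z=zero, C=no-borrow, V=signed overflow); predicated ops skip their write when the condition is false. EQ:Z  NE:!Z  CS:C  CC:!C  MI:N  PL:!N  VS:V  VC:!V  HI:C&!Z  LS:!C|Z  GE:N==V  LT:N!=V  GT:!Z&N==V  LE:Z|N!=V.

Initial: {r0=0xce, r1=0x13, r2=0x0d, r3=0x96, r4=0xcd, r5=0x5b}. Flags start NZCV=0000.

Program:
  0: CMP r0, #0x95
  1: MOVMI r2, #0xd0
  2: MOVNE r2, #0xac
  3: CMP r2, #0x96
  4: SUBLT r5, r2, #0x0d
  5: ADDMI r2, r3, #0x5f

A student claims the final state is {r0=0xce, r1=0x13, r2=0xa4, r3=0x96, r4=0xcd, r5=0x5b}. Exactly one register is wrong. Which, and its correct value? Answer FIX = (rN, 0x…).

FIX = (r2, 0xac)

0: ✓ CMP  NZCV=0010
1: · MOVMI
2: ✓ MOVNE  r2←0xac
3: ✓ CMP  NZCV=0010
4: · SUBLT
5: · ADDMI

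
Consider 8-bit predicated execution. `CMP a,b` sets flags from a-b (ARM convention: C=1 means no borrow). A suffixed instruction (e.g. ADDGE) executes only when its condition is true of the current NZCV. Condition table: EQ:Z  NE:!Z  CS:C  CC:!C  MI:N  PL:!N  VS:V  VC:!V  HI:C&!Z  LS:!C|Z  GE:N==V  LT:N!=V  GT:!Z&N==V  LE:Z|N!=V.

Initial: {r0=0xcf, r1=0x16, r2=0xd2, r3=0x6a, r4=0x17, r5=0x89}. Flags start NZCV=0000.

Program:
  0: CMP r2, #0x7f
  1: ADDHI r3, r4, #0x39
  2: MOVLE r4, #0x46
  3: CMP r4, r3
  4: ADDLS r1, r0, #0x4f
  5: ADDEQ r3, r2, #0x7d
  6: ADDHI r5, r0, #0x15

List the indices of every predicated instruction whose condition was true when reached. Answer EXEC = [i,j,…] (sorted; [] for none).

EXEC = [1,2,4]

[0] flags=0011 → (cmp)
[1] flags=0011 HI?T → r3=0x50
[2] flags=0011 LE?T → r4=0x46
[3] flags=1000 → (cmp)
[4] flags=1000 LS?T → r1=0x1e
[5] flags=1000 EQ?F → skip
[6] flags=1000 HI?F → skip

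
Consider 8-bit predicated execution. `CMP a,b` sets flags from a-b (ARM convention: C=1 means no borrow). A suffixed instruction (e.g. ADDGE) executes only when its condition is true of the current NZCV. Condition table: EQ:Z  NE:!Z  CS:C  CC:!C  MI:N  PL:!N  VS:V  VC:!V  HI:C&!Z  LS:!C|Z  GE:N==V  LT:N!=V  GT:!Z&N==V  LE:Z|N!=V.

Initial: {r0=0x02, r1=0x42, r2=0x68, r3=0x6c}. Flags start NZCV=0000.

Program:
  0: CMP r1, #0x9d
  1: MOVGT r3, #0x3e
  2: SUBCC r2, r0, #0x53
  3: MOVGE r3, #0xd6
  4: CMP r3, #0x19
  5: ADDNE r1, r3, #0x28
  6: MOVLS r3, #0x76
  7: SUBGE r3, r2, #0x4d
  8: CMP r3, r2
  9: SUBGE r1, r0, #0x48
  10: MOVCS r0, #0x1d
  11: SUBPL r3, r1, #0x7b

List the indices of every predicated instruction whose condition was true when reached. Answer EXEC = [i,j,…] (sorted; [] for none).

[0] flags=1001 → (cmp)
[1] flags=1001 GT?T → r3=0x3e
[2] flags=1001 CC?T → r2=0xaf
[3] flags=1001 GE?T → r3=0xd6
[4] flags=1010 → (cmp)
[5] flags=1010 NE?T → r1=0xfe
[6] flags=1010 LS?F → skip
[7] flags=1010 GE?F → skip
[8] flags=0010 → (cmp)
[9] flags=0010 GE?T → r1=0xba
[10] flags=0010 CS?T → r0=0x1d
[11] flags=0010 PL?T → r3=0x3f

EXEC = [1,2,3,5,9,10,11]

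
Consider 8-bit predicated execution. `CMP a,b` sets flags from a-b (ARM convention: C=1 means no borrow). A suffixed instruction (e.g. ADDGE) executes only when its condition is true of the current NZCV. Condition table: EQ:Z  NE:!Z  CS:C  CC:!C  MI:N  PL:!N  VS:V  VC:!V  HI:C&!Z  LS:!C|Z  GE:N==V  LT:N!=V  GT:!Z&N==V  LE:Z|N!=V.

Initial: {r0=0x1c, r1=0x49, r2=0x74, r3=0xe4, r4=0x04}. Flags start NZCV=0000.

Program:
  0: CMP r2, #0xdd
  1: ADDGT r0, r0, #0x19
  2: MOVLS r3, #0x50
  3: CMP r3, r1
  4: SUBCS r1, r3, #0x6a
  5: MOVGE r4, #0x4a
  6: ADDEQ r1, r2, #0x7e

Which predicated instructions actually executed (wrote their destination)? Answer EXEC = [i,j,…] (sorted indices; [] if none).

EXEC = [1,2,4,5]

[0] flags=1001 → (cmp)
[1] flags=1001 GT?T → r0=0x35
[2] flags=1001 LS?T → r3=0x50
[3] flags=0010 → (cmp)
[4] flags=0010 CS?T → r1=0xe6
[5] flags=0010 GE?T → r4=0x4a
[6] flags=0010 EQ?F → skip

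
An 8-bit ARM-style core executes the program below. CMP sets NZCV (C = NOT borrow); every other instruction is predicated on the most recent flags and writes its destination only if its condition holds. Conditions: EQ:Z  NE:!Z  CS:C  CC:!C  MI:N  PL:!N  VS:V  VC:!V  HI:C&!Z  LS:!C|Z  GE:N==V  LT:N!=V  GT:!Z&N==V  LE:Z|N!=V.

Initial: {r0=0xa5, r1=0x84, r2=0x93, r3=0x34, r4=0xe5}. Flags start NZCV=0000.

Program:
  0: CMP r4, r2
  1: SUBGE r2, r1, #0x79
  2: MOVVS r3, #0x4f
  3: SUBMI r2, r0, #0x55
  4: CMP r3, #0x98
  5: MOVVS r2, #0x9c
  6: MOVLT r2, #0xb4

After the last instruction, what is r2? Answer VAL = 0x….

VAL = 0x9c

0: ✓ CMP  NZCV=0010
1: ✓ SUBGE  r2←0x0b
2: · MOVVS
3: · SUBMI
4: ✓ CMP  NZCV=1001
5: ✓ MOVVS  r2←0x9c
6: · MOVLT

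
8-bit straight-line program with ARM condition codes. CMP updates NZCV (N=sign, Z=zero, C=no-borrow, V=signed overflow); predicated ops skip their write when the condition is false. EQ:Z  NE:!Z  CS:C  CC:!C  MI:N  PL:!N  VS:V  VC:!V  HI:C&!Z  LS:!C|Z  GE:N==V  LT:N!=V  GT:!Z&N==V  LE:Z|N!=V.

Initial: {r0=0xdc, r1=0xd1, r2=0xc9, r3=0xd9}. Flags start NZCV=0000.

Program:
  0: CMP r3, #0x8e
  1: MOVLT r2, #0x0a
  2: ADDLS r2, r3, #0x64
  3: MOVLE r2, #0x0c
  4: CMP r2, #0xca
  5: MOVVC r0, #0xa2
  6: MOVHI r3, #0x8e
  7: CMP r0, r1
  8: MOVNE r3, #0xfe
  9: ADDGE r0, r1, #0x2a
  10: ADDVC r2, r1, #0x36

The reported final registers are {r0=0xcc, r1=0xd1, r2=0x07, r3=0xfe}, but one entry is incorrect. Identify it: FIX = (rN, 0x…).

FIX = (r0, 0xa2)

[0] flags=0010 → (cmp)
[1] flags=0010 LT?F → skip
[2] flags=0010 LS?F → skip
[3] flags=0010 LE?F → skip
[4] flags=1000 → (cmp)
[5] flags=1000 VC?T → r0=0xa2
[6] flags=1000 HI?F → skip
[7] flags=1000 → (cmp)
[8] flags=1000 NE?T → r3=0xfe
[9] flags=1000 GE?F → skip
[10] flags=1000 VC?T → r2=0x07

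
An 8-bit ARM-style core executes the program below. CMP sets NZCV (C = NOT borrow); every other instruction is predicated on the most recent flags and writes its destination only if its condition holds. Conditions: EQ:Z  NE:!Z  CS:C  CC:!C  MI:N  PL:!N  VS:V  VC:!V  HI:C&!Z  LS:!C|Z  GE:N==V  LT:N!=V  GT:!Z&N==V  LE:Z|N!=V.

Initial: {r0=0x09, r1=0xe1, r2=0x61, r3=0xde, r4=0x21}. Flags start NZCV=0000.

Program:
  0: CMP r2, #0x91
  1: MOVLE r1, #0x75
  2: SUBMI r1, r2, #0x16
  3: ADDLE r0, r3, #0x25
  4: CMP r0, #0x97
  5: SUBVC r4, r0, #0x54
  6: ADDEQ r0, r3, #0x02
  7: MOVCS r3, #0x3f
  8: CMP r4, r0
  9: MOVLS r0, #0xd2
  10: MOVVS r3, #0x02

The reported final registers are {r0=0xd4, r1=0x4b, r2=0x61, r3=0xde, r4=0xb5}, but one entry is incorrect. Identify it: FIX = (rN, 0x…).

FIX = (r0, 0x09)

0: ✓ CMP  NZCV=1001
1: · MOVLE
2: ✓ SUBMI  r1←0x4b
3: · ADDLE
4: ✓ CMP  NZCV=0000
5: ✓ SUBVC  r4←0xb5
6: · ADDEQ
7: · MOVCS
8: ✓ CMP  NZCV=1010
9: · MOVLS
10: · MOVVS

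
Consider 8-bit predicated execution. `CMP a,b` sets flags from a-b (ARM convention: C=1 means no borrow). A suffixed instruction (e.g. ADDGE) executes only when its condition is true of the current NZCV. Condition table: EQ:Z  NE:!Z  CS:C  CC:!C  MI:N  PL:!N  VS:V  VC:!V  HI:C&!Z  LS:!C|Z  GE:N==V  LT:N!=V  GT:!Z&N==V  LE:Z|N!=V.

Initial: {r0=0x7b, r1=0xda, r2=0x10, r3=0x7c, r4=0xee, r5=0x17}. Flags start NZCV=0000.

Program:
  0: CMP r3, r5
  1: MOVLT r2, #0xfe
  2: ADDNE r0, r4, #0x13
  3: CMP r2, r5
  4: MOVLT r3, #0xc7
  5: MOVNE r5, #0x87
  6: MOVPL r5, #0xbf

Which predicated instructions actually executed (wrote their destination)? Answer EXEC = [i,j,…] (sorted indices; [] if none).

EXEC = [2,4,5]

0: ✓ CMP  NZCV=0010
1: · MOVLT
2: ✓ ADDNE  r0←0x01
3: ✓ CMP  NZCV=1000
4: ✓ MOVLT  r3←0xc7
5: ✓ MOVNE  r5←0x87
6: · MOVPL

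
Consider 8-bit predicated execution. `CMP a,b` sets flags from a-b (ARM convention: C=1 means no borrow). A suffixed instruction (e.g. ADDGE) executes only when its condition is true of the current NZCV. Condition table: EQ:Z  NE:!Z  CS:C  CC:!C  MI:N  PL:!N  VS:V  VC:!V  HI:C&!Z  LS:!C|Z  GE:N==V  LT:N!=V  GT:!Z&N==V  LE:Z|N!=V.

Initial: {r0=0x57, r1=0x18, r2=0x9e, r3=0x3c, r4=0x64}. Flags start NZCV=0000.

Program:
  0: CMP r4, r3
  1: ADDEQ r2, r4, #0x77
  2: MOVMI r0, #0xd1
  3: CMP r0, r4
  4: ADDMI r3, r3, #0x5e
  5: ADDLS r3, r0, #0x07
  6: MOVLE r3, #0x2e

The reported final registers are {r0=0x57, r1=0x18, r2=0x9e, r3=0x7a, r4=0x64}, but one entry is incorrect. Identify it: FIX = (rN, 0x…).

0: ✓ CMP  NZCV=0010
1: · ADDEQ
2: · MOVMI
3: ✓ CMP  NZCV=1000
4: ✓ ADDMI  r3←0x9a
5: ✓ ADDLS  r3←0x5e
6: ✓ MOVLE  r3←0x2e

FIX = (r3, 0x2e)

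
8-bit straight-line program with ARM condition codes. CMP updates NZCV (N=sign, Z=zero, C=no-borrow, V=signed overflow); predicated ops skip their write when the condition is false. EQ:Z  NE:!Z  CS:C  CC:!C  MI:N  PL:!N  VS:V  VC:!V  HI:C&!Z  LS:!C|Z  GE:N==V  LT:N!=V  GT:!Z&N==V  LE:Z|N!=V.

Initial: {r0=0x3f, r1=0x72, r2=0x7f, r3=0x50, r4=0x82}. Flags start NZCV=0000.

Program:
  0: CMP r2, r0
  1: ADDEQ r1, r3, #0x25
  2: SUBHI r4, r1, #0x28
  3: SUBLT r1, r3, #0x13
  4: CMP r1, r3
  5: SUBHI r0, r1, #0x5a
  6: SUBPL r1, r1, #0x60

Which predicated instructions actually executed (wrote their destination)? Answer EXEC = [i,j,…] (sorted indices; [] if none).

EXEC = [2,5,6]

0: ✓ CMP  NZCV=0010
1: · ADDEQ
2: ✓ SUBHI  r4←0x4a
3: · SUBLT
4: ✓ CMP  NZCV=0010
5: ✓ SUBHI  r0←0x18
6: ✓ SUBPL  r1←0x12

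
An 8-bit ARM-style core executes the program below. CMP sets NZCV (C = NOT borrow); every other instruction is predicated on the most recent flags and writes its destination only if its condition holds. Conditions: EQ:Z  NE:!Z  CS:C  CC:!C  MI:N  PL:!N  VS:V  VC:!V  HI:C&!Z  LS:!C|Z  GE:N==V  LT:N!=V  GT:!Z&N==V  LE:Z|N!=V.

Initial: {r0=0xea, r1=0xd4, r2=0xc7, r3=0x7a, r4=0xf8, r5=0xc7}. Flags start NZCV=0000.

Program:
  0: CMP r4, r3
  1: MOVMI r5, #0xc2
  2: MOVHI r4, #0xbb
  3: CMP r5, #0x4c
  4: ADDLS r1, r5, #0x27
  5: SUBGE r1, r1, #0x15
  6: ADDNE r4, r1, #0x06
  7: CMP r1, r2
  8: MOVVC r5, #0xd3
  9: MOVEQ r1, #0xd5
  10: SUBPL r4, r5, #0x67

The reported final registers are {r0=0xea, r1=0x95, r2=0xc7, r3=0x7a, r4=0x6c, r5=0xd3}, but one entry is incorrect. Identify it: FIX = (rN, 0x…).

[0] flags=0011 → (cmp)
[1] flags=0011 MI?F → skip
[2] flags=0011 HI?T → r4=0xbb
[3] flags=0011 → (cmp)
[4] flags=0011 LS?F → skip
[5] flags=0011 GE?F → skip
[6] flags=0011 NE?T → r4=0xda
[7] flags=0010 → (cmp)
[8] flags=0010 VC?T → r5=0xd3
[9] flags=0010 EQ?F → skip
[10] flags=0010 PL?T → r4=0x6c

FIX = (r1, 0xd4)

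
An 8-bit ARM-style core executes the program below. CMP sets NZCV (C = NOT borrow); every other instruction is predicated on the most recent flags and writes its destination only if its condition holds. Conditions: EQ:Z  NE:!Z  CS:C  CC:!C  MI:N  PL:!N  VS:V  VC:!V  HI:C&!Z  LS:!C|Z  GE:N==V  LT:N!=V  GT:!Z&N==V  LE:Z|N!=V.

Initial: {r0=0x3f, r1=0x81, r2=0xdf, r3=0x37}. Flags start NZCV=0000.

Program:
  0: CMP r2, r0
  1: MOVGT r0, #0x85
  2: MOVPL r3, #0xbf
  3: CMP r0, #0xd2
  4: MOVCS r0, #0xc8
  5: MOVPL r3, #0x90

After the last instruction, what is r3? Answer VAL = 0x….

VAL = 0x90

[0] flags=1010 → (cmp)
[1] flags=1010 GT?F → skip
[2] flags=1010 PL?F → skip
[3] flags=0000 → (cmp)
[4] flags=0000 CS?F → skip
[5] flags=0000 PL?T → r3=0x90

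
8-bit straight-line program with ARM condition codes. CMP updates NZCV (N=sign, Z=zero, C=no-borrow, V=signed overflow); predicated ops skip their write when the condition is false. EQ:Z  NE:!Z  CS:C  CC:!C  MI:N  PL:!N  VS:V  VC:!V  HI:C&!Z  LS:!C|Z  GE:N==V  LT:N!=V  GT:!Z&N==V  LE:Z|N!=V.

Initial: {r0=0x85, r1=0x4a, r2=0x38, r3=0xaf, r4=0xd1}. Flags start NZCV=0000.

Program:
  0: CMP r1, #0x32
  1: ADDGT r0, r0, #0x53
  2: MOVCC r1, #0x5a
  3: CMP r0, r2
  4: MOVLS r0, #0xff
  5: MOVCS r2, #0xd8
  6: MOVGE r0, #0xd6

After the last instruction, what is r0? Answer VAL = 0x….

VAL = 0xd8

0: ✓ CMP  NZCV=0010
1: ✓ ADDGT  r0←0xd8
2: · MOVCC
3: ✓ CMP  NZCV=1010
4: · MOVLS
5: ✓ MOVCS  r2←0xd8
6: · MOVGE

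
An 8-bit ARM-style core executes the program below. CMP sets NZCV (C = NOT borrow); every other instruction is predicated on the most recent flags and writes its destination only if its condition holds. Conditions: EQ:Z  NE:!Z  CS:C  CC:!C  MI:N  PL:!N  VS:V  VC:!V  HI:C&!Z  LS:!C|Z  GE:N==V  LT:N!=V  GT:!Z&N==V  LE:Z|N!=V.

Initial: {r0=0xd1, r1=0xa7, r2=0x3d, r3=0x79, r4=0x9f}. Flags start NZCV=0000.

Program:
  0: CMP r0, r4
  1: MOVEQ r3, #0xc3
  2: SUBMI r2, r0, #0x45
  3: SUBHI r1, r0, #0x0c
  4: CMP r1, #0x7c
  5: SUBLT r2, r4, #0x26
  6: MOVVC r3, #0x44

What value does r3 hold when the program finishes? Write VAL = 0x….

[0] flags=0010 → (cmp)
[1] flags=0010 EQ?F → skip
[2] flags=0010 MI?F → skip
[3] flags=0010 HI?T → r1=0xc5
[4] flags=0011 → (cmp)
[5] flags=0011 LT?T → r2=0x79
[6] flags=0011 VC?F → skip

VAL = 0x79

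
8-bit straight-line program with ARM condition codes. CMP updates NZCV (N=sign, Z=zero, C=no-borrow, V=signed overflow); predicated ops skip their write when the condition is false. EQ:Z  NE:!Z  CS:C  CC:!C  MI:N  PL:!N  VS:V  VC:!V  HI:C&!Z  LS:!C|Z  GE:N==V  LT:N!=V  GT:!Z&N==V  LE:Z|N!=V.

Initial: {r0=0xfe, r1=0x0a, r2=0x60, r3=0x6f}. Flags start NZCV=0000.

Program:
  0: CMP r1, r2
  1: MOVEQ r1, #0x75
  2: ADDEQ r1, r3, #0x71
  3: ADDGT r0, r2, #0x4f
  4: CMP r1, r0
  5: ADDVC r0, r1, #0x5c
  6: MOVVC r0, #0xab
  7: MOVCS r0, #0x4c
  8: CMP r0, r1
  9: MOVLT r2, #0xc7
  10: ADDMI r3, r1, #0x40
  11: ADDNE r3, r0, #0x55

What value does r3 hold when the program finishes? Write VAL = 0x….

VAL = 0x00

0: ✓ CMP  NZCV=1000
1: · MOVEQ
2: · ADDEQ
3: · ADDGT
4: ✓ CMP  NZCV=0000
5: ✓ ADDVC  r0←0x66
6: ✓ MOVVC  r0←0xab
7: · MOVCS
8: ✓ CMP  NZCV=1010
9: ✓ MOVLT  r2←0xc7
10: ✓ ADDMI  r3←0x4a
11: ✓ ADDNE  r3←0x00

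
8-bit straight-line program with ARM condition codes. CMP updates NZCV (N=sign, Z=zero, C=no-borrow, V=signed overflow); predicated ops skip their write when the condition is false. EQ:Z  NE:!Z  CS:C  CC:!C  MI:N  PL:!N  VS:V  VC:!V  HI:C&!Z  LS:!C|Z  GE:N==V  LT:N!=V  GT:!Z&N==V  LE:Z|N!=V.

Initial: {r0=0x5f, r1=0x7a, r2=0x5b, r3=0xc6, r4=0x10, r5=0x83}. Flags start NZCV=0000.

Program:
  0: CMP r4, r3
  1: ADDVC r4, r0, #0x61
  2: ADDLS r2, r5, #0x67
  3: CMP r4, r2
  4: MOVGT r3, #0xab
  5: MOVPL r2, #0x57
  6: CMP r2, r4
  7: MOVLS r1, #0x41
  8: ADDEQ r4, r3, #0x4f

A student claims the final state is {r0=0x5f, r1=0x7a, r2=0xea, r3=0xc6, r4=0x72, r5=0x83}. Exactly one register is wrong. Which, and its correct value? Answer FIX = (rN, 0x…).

0: ✓ CMP  NZCV=0000
1: ✓ ADDVC  r4←0xc0
2: ✓ ADDLS  r2←0xea
3: ✓ CMP  NZCV=1000
4: · MOVGT
5: · MOVPL
6: ✓ CMP  NZCV=0010
7: · MOVLS
8: · ADDEQ

FIX = (r4, 0xc0)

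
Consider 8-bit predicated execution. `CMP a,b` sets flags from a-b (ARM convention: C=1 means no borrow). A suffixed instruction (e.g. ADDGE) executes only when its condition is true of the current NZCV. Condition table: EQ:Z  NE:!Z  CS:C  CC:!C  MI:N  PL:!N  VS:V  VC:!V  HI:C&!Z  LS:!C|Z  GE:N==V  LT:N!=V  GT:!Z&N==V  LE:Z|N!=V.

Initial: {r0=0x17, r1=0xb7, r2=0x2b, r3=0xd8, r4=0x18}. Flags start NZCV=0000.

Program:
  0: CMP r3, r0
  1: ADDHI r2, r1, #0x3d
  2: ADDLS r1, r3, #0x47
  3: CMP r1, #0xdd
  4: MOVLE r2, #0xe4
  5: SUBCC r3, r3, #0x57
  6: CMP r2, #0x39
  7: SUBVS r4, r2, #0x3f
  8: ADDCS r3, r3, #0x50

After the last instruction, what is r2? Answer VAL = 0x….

VAL = 0xe4

0: ✓ CMP  NZCV=1010
1: ✓ ADDHI  r2←0xf4
2: · ADDLS
3: ✓ CMP  NZCV=1000
4: ✓ MOVLE  r2←0xe4
5: ✓ SUBCC  r3←0x81
6: ✓ CMP  NZCV=1010
7: · SUBVS
8: ✓ ADDCS  r3←0xd1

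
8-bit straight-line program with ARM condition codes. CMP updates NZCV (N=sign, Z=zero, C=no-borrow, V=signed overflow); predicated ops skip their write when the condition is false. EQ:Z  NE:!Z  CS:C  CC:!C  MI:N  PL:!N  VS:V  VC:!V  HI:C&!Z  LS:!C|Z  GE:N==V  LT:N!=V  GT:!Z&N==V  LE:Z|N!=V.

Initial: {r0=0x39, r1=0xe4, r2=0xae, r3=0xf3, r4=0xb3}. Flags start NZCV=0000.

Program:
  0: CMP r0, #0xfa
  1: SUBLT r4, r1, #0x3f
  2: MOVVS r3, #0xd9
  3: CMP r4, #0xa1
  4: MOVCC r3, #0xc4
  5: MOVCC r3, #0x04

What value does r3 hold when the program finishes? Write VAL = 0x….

VAL = 0xf3

0: ✓ CMP  NZCV=0000
1: · SUBLT
2: · MOVVS
3: ✓ CMP  NZCV=0010
4: · MOVCC
5: · MOVCC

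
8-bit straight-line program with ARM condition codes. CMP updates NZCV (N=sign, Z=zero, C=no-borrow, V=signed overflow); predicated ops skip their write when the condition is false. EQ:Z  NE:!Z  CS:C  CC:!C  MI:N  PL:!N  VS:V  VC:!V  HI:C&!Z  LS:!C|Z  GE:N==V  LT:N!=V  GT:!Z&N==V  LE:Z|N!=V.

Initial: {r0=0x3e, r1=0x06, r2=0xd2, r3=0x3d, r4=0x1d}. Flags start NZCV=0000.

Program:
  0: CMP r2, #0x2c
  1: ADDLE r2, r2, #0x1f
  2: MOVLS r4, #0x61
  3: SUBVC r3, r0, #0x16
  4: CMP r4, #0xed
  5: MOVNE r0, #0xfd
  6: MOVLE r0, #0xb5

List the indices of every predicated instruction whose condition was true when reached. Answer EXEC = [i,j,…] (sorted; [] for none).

[0] flags=1010 → (cmp)
[1] flags=1010 LE?T → r2=0xf1
[2] flags=1010 LS?F → skip
[3] flags=1010 VC?T → r3=0x28
[4] flags=0000 → (cmp)
[5] flags=0000 NE?T → r0=0xfd
[6] flags=0000 LE?F → skip

EXEC = [1,3,5]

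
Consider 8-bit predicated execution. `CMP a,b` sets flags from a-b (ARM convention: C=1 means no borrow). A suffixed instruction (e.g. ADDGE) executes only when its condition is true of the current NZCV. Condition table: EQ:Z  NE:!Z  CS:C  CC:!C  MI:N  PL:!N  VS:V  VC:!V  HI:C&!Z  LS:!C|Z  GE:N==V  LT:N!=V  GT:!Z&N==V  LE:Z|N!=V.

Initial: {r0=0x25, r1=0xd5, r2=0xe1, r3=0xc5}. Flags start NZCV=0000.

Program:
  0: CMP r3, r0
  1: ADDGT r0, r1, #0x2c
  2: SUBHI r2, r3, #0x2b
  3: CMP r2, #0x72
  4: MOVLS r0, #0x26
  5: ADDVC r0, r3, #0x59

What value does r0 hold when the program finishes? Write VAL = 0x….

[0] flags=1010 → (cmp)
[1] flags=1010 GT?F → skip
[2] flags=1010 HI?T → r2=0x9a
[3] flags=0011 → (cmp)
[4] flags=0011 LS?F → skip
[5] flags=0011 VC?F → skip

VAL = 0x25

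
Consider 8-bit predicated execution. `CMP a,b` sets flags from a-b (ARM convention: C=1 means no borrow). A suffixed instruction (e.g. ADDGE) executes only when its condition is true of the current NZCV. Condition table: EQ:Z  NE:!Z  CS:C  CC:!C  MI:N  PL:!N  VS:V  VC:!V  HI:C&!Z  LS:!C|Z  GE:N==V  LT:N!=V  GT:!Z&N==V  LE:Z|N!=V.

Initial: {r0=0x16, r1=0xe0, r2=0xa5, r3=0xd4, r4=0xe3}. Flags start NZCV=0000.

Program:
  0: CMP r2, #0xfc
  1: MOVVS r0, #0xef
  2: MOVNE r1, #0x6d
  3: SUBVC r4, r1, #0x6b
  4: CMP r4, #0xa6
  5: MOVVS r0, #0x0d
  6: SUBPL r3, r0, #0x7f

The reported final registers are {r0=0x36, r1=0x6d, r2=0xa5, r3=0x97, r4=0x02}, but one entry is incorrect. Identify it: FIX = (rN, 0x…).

0: ✓ CMP  NZCV=1000
1: · MOVVS
2: ✓ MOVNE  r1←0x6d
3: ✓ SUBVC  r4←0x02
4: ✓ CMP  NZCV=0000
5: · MOVVS
6: ✓ SUBPL  r3←0x97

FIX = (r0, 0x16)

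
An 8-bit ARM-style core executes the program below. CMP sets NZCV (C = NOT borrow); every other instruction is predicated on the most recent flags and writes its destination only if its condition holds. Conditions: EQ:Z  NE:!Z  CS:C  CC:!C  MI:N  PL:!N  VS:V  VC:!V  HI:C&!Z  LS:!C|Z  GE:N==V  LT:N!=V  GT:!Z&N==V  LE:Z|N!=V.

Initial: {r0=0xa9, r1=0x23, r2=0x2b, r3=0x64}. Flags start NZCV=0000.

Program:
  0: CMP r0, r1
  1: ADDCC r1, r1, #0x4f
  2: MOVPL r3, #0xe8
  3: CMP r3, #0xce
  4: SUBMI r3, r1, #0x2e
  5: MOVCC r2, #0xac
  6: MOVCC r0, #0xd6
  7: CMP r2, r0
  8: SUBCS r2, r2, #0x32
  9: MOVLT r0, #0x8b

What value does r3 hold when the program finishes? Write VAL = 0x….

0: ✓ CMP  NZCV=1010
1: · ADDCC
2: · MOVPL
3: ✓ CMP  NZCV=1001
4: ✓ SUBMI  r3←0xf5
5: ✓ MOVCC  r2←0xac
6: ✓ MOVCC  r0←0xd6
7: ✓ CMP  NZCV=1000
8: · SUBCS
9: ✓ MOVLT  r0←0x8b

VAL = 0xf5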